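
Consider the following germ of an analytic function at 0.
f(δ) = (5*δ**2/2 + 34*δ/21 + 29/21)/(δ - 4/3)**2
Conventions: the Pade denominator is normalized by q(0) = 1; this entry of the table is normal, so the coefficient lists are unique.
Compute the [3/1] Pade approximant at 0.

Taylor coefficients needed (expand at 0): a_0 = 87/112, a_1 = 465/224, a_2 = 7317/1792, a_3 = 1269/256, a_4 = 147339/28672.
Write the denominator as Q(δ) = 1 + q1*δ. Requiring Q*f - P = O(δ^5) with deg P <= 3 kills the coefficients of δ^4..δ^4 in Q*f:
  δ^4: a_4 + q1*a_3 = 0, i.e. 147339/28672 + (1269/256)*q1 = 0.
Solving this linear system: q1 = -5457/5264.
The numerator is Q*f truncated at degree 3: P0 = a_0 = 87/112; P1 = a_1 + q1*a_0 = 749121/589568; P2 = a_2 + q1*a_1 = 2277081/1179136; P3 = a_3 + q1*a_2 = 6831243/9433088.

The Pade approximant has numerator coefficients [87/112, 749121/589568, 2277081/1179136, 6831243/9433088]; denominator coefficients [1, -5457/5264].


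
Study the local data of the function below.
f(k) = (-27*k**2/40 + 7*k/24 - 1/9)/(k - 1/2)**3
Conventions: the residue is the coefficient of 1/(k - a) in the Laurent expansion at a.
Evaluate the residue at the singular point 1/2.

At the order-3 pole 1/2 set g(k) = (k - (1/2))^3*f(k) = -27*k**2/40 + 7*k/24 - 1/9.
Order-3 pole: residue = g''(a)/2; g''(1/2) = -27/20, so the residue is -27/40.

The residue is -27/40.


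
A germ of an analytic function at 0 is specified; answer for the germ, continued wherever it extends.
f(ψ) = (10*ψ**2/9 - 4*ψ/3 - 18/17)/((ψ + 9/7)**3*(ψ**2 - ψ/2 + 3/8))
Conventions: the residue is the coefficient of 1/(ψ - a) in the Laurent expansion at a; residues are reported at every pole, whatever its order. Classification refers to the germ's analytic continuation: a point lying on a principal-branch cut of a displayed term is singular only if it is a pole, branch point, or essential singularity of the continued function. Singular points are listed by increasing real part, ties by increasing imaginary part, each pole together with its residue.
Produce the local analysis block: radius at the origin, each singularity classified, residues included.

Radius of convergence at 0: (1/4)*sqrt(6).
At -9/7: a pole of order 3; residue -3275540240/6503807997.
At (1/4) - ((1/4)*sqrt(5))*i: a pole of order 1; residue (1637770120/6503807997) - ((3609817064/32519039985)*sqrt(5))*i.
At (1/4) + ((1/4)*sqrt(5))*i: a pole of order 1; residue (1637770120/6503807997) + ((3609817064/32519039985)*sqrt(5))*i.

Denominator factor (ψ + 9/7)^3: pole of order 3 at -9/7, modulus 9/7.
Denominator factor (ψ**2 - ψ/2 + 3/8): discriminant -5/4, complex-conjugate roots (1/4) + ((1/4)*sqrt(5))*i and (1/4) - ((1/4)*sqrt(5))*i; poles of order 1, moduli (1/4)*sqrt(6) and (1/4)*sqrt(6).
The radius of convergence is the smallest modulus among the singular points: (1/4)*sqrt(6).
At the order-3 pole -9/7 set g(ψ) = (ψ - (-9/7))^3*f(ψ) = (10*ψ**2/9 - 4*ψ/3 - 18/17)/(ψ**2 - ψ/2 + 3/8).
Order-3 pole: residue = g''(a)/2; g''(-9/7) = -6551080480/6503807997, so the residue is -3275540240/6503807997.
The factor ψ**2 - ψ/2 + 3/8 splits as (ψ - a)(ψ - a') with a = (1/4) - ((1/4)*sqrt(5))*i, a' = (1/4) + ((1/4)*sqrt(5))*i. At the order-1 pole a set g(ψ) = (ψ - a)*f(ψ) = [(10*ψ**2/9 - 4*ψ/3 - 18/17)/(ψ + 9/7)**3] / (ψ - a').
Simple pole: residue = g(a) at a = (1/4) - ((1/4)*sqrt(5))*i, which is (1637770120/6503807997) - ((3609817064/32519039985)*sqrt(5))*i.
The factor ψ**2 - ψ/2 + 3/8 splits as (ψ - a)(ψ - a') with a = (1/4) + ((1/4)*sqrt(5))*i, a' = (1/4) - ((1/4)*sqrt(5))*i. At the order-1 pole a set g(ψ) = (ψ - a)*f(ψ) = [(10*ψ**2/9 - 4*ψ/3 - 18/17)/(ψ + 9/7)**3] / (ψ - a').
Simple pole: residue = g(a) at a = (1/4) + ((1/4)*sqrt(5))*i, which is (1637770120/6503807997) + ((3609817064/32519039985)*sqrt(5))*i.
List the singular points by increasing real part (a conjugate pair: the negative imaginary part first).


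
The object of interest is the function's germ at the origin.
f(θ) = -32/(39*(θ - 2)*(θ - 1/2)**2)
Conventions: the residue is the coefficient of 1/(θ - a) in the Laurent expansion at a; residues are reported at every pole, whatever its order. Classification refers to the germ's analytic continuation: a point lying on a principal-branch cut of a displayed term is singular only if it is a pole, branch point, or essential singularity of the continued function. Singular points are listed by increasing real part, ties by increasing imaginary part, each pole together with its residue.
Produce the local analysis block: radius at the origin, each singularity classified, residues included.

Denominator factor (θ - 2): pole of order 1 at 2, modulus 2.
Denominator factor (θ - 1/2)^2: pole of order 2 at 1/2, modulus 1/2.
The radius of convergence is the smallest modulus among the singular points: 1/2.
At the order-2 pole 1/2 set g(θ) = (θ - (1/2))^2*f(θ) = -32/(39*(θ - 2)).
Order-2 pole: residue = g'(a); g'(1/2) = 128/351, so the residue is 128/351.
At the order-1 pole 2 set g(θ) = (θ - (2))*f(θ) = -32/(39*(θ - 1/2)**2).
Simple pole: residue = g(a) at a = 2, which is -128/351.
List the singular points by increasing real part (a conjugate pair: the negative imaginary part first).

Radius of convergence at 0: 1/2.
At 1/2: a pole of order 2; residue 128/351.
At 2: a pole of order 1; residue -128/351.


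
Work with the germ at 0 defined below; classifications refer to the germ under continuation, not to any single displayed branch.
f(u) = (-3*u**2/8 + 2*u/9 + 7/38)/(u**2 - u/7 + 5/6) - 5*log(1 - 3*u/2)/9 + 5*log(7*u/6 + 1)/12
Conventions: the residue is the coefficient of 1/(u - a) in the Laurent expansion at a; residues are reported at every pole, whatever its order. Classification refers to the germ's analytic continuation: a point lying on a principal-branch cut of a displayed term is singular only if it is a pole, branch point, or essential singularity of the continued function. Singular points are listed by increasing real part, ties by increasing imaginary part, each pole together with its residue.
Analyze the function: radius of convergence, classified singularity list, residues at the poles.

Denominator factor (u**2 - u/7 + 5/6): discriminant -487/147, complex-conjugate roots (1/14) + ((1/42)*sqrt(1461))*i and (1/14) - ((1/42)*sqrt(1461))*i; poles of order 1, moduli (1/6)*sqrt(30) and (1/6)*sqrt(30).
Branch term (5/12)*log(1 - u/(-6/7)): its argument vanishes at u = -6/7, a logarithmic branch point, modulus 6/7.
Branch term (-5/9)*log(1 - u/(2/3)): its argument vanishes at u = 2/3, a logarithmic branch point, modulus 2/3.
The radius of convergence is the smallest modulus among the singular points: 2/3.
The branch terms are analytic at (1/14) - ((1/42)*sqrt(1461))*i and contribute nothing to the residue; only the rational part matters.
The factor u**2 - u/7 + 5/6 splits as (u - a)(u - a') with a = (1/14) - ((1/42)*sqrt(1461))*i, a' = (1/14) + ((1/42)*sqrt(1461))*i. At the order-1 pole a set g(u) = (u - a)*(rational part) = [-3*u**2/8 + 2*u/9 + 7/38] / (u - a').
Simple pole: residue = g(a) at a = (1/14) - ((1/42)*sqrt(1461))*i, which is (85/1008) + ((34103/4663512)*sqrt(1461))*i.
The branch terms are analytic at (1/14) + ((1/42)*sqrt(1461))*i and contribute nothing to the residue; only the rational part matters.
The factor u**2 - u/7 + 5/6 splits as (u - a)(u - a') with a = (1/14) + ((1/42)*sqrt(1461))*i, a' = (1/14) - ((1/42)*sqrt(1461))*i. At the order-1 pole a set g(u) = (u - a)*(rational part) = [-3*u**2/8 + 2*u/9 + 7/38] / (u - a').
Simple pole: residue = g(a) at a = (1/14) + ((1/42)*sqrt(1461))*i, which is (85/1008) - ((34103/4663512)*sqrt(1461))*i.
List the singular points by increasing real part (a conjugate pair: the negative imaginary part first).

Radius of convergence at 0: 2/3.
At -6/7: a logarithmic branch point.
At (1/14) - ((1/42)*sqrt(1461))*i: a pole of order 1; residue (85/1008) + ((34103/4663512)*sqrt(1461))*i.
At (1/14) + ((1/42)*sqrt(1461))*i: a pole of order 1; residue (85/1008) - ((34103/4663512)*sqrt(1461))*i.
At 2/3: a logarithmic branch point.


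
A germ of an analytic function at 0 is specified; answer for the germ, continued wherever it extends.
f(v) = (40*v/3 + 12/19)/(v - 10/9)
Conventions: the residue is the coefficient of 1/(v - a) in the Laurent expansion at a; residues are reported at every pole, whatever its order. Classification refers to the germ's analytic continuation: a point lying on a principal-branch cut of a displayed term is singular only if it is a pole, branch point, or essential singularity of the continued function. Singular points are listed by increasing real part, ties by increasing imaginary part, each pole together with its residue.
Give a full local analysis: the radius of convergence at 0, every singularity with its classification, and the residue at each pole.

Denominator factor (v - 10/9): pole of order 1 at 10/9, modulus 10/9.
The radius of convergence is the smallest modulus among the singular points: 10/9.
At the order-1 pole 10/9 set g(v) = (v - (10/9))*f(v) = 40*v/3 + 12/19.
Simple pole: residue = g(a) at a = 10/9, which is 7924/513.

Radius of convergence at 0: 10/9.
At 10/9: a pole of order 1; residue 7924/513.


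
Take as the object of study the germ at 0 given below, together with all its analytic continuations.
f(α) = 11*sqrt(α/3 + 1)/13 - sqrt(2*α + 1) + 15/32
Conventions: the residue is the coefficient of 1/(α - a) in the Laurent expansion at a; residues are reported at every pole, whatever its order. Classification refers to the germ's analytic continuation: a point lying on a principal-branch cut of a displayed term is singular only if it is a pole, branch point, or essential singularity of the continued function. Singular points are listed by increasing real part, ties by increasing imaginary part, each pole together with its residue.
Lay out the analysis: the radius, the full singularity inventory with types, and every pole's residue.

Radius of convergence at 0: 1/2.
At -3: an algebraic (square-root) branch point.
At -1/2: an algebraic (square-root) branch point.

Branch term (-1)*sqrt(1 - α/(-1/2)): its argument vanishes at α = -1/2, a square-root branch point, modulus 1/2.
Branch term (11/13)*sqrt(1 - α/(-3)): its argument vanishes at α = -3, a square-root branch point, modulus 3.
The radius of convergence is the smallest modulus among the singular points: 1/2.
List the singular points by increasing real part (a conjugate pair: the negative imaginary part first).


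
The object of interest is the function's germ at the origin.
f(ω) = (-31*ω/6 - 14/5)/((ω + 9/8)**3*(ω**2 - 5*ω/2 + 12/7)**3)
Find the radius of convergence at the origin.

The radius of convergence is 9/8.

Denominator factor (ω**2 - 5*ω/2 + 12/7)^3: discriminant -17/28, complex-conjugate roots (5/4) + ((1/28)*sqrt(119))*i and (5/4) - ((1/28)*sqrt(119))*i; poles of order 3, moduli (2/7)*sqrt(21) and (2/7)*sqrt(21).
Denominator factor (ω + 9/8)^3: pole of order 3 at -9/8, modulus 9/8.
The radius of convergence is the smallest modulus among the singular points: 9/8.


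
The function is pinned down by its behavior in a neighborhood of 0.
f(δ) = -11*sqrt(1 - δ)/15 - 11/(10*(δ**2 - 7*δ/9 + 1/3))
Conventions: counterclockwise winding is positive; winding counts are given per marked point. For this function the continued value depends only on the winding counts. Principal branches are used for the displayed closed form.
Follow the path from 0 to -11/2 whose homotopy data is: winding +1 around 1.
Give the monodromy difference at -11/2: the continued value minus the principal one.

The rational part is single-valued and drops out of the difference; each branch term changes only by its own monodromy.
(-11/15)*sqrt(1 - δ/(1)): winding +1 is odd, the square root flips sign, contributing -2*(-11/15)*sqrt(1 - (-11/2)/(1)) = -2*(-11/15)*sqrt(13/2) = (11/15)*sqrt(26).
Summing the contributions at δ = -11/2 gives (11/15)*sqrt(26).

Continued minus principal equals (11/15)*sqrt(26).


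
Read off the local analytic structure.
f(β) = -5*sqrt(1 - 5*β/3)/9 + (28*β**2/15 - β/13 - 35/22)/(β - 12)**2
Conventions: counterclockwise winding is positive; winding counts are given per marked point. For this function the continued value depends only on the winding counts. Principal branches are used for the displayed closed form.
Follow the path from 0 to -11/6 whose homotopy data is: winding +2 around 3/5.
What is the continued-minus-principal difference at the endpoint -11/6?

Continued minus principal equals 0.

The rational part is single-valued and drops out of the difference; each branch term changes only by its own monodromy.
(-5/9)*sqrt(1 - β/(3/5)): winding +2 is even, the square root returns to the same sheet, contribution 0.
Summing the contributions at β = -11/6 gives 0.


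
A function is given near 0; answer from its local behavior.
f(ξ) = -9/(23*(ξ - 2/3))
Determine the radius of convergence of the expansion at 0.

Denominator factor (ξ - 2/3): pole of order 1 at 2/3, modulus 2/3.
The radius of convergence is the smallest modulus among the singular points: 2/3.

The radius of convergence is 2/3.


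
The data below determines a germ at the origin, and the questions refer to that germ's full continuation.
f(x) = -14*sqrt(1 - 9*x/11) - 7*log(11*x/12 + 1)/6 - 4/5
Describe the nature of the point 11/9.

The term (-14)*sqrt(1 - x/(11/9)) has argument 1 - 11/9/(11/9) = 0 at 11/9: a square-root (algebraic, two-sheeted) branch point; the remaining terms are analytic or single-valued there.

The point is an algebraic (square-root) branch point.


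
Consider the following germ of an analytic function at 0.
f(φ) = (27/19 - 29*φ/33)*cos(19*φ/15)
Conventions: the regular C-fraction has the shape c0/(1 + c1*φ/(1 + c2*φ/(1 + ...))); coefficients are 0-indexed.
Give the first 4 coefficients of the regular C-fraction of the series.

Taylor coefficients (expand at 0): a_0 = 27/19, a_1 = -29/33, a_2 = -57/50, a_3 = 10469/14850.
c0 = a_0 = 27/19. Peel one level at a time: if S = 1 + c*φ/S' with S'(0) = 1, then c is the φ-coefficient of S and S' = c*φ/(S - 1).
S_1 = c0/f = 1 + (551/891)*φ + (47023499/39694050)*φ^2 + ...; c1 = 551/891.
S_2 = c1*φ/(S_1 - 1) = 1 + (-2474921/1291950)*φ + (47023499/18922500)*φ^2 + ...; c2 = -2474921/1291950.
S_3 = c2*φ/(S_2 - 1) = 1 + (1881/1450)*φ + ...; c3 = 1881/1450.

The regular C-fraction coefficients are [27/19, 551/891, -2474921/1291950, 1881/1450].


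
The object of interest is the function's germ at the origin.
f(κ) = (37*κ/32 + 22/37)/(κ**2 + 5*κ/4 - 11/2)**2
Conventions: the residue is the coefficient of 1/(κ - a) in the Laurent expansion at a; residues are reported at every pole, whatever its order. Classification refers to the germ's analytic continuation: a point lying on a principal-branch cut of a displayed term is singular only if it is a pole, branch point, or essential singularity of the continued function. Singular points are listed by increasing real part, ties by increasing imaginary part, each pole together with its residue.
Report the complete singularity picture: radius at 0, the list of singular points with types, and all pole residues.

Radius of convergence at 0: -5/8 + (1/8)*sqrt(377).
At -5/8 - (1/8)*sqrt(377): a pole of order 2; residue -(1213/10517546)*sqrt(377).
At -5/8 + (1/8)*sqrt(377): a pole of order 2; residue (1213/10517546)*sqrt(377).

Denominator factor (κ**2 + 5*κ/4 - 11/2)^2: discriminant 377/16, real irrational roots -5/8 + (1/8)*sqrt(377) and -5/8 - (1/8)*sqrt(377); poles of order 2, moduli -5/8 + (1/8)*sqrt(377) and 5/8 + (1/8)*sqrt(377).
The radius of convergence is the smallest modulus among the singular points: -5/8 + (1/8)*sqrt(377).
The factor κ**2 + 5*κ/4 - 11/2 splits as (κ - a)(κ - a') with a = -5/8 - (1/8)*sqrt(377), a' = -5/8 + (1/8)*sqrt(377). At the order-2 pole a set g(κ) = (κ - a)^2*f(κ) = [37*κ/32 + 22/37] / (κ - a')^2.
Order-2 pole: residue = g'(a); g'(-5/8 - (1/8)*sqrt(377)) = -(1213/10517546)*sqrt(377), so the residue is -(1213/10517546)*sqrt(377).
The factor κ**2 + 5*κ/4 - 11/2 splits as (κ - a)(κ - a') with a = -5/8 + (1/8)*sqrt(377), a' = -5/8 - (1/8)*sqrt(377). At the order-2 pole a set g(κ) = (κ - a)^2*f(κ) = [37*κ/32 + 22/37] / (κ - a')^2.
Order-2 pole: residue = g'(a); g'(-5/8 + (1/8)*sqrt(377)) = (1213/10517546)*sqrt(377), so the residue is (1213/10517546)*sqrt(377).
List the singular points by increasing real part (a conjugate pair: the negative imaginary part first).


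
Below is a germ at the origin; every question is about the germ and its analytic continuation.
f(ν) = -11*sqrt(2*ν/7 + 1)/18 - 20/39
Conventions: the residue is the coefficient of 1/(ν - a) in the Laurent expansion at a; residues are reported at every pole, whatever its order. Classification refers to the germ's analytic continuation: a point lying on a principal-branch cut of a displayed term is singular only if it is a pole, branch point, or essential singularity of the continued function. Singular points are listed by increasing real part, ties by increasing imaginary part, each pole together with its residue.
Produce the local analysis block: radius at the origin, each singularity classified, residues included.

Radius of convergence at 0: 7/2.
At -7/2: an algebraic (square-root) branch point.

Branch term (-11/18)*sqrt(1 - ν/(-7/2)): its argument vanishes at ν = -7/2, a square-root branch point, modulus 7/2.
The radius of convergence is the smallest modulus among the singular points: 7/2.


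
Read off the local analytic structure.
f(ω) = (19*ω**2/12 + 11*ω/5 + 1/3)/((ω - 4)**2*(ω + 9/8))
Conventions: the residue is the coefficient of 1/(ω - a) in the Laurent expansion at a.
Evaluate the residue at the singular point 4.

At the order-2 pole 4 set g(ω) = (ω - (4))^2*f(ω) = (19*ω**2/12 + 11*ω/5 + 1/3)/(ω + 9/8).
Order-2 pole: residue = g'(a); g'(4) = 13352/8405, so the residue is 13352/8405.

The residue is 13352/8405.


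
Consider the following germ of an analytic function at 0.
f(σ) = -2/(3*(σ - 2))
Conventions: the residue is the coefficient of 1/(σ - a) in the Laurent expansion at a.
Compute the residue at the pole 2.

The residue is -2/3.

At the order-1 pole 2 set g(σ) = (σ - (2))*f(σ) = -2/3.
Simple pole: residue = g(a) at a = 2, which is -2/3.


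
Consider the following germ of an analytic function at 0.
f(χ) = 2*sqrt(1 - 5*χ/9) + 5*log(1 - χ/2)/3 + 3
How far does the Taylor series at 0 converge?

Branch term (5/3)*log(1 - χ/(2)): its argument vanishes at χ = 2, a logarithmic branch point, modulus 2.
Branch term (2)*sqrt(1 - χ/(9/5)): its argument vanishes at χ = 9/5, a square-root branch point, modulus 9/5.
The radius of convergence is the smallest modulus among the singular points: 9/5.

The radius of convergence is 9/5.


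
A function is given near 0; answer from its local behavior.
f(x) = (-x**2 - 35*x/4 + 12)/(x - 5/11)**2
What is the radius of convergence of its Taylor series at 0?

The radius of convergence is 5/11.

Denominator factor (x - 5/11)^2: pole of order 2 at 5/11, modulus 5/11.
The radius of convergence is the smallest modulus among the singular points: 5/11.


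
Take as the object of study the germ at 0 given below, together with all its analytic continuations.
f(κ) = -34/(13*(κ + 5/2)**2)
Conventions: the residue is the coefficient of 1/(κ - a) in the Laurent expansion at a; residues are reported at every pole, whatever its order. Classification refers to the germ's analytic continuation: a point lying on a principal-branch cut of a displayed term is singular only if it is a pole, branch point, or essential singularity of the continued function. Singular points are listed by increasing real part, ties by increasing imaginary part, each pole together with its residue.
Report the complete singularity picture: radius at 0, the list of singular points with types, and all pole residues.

Radius of convergence at 0: 5/2.
At -5/2: a pole of order 2; residue 0.

Denominator factor (κ + 5/2)^2: pole of order 2 at -5/2, modulus 5/2.
The radius of convergence is the smallest modulus among the singular points: 5/2.
At the order-2 pole -5/2 set g(κ) = (κ - (-5/2))^2*f(κ) = -34/13.
Order-2 pole: residue = g'(a); g'(-5/2) = 0, so the residue is 0.


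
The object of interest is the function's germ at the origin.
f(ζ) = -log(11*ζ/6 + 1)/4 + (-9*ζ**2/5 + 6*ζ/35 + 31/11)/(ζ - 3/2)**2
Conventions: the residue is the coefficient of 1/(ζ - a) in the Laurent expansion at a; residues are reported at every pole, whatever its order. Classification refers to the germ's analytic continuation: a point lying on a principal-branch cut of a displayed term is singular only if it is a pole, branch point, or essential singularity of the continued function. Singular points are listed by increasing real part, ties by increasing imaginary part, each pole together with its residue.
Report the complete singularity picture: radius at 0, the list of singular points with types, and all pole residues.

Denominator factor (ζ - 3/2)^2: pole of order 2 at 3/2, modulus 3/2.
Branch term (-1/4)*log(1 - ζ/(-6/11)): its argument vanishes at ζ = -6/11, a logarithmic branch point, modulus 6/11.
The radius of convergence is the smallest modulus among the singular points: 6/11.
The branch term is analytic at 3/2 and contributes nothing to the residue; only the rational part matters.
At the order-2 pole 3/2 set g(ζ) = (ζ - (3/2))^2*(rational part) = -9*ζ**2/5 + 6*ζ/35 + 31/11.
Order-2 pole: residue = g'(a); g'(3/2) = -183/35, so the residue is -183/35.
List the singular points by increasing real part (a conjugate pair: the negative imaginary part first).

Radius of convergence at 0: 6/11.
At -6/11: a logarithmic branch point.
At 3/2: a pole of order 2; residue -183/35.


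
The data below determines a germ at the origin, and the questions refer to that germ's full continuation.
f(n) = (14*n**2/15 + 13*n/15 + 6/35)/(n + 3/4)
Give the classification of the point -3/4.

The point is a pole of order 1.

The denominator factor n + 3/4 vanishes at -3/4 and appears to the power 1; the numerator there equals 13/280, nonzero, and no other factor vanishes.
Hence a pole whose order is the multiplicity, 1.


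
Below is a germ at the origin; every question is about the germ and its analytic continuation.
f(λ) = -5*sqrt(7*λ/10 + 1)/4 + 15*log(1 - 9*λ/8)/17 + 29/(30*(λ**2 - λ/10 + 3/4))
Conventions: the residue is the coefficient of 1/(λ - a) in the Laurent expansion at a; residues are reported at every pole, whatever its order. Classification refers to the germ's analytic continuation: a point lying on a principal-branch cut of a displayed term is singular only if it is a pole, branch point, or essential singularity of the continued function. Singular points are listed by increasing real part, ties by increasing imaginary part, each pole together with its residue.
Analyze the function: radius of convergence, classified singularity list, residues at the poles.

Denominator factor (λ**2 - λ/10 + 3/4): discriminant -299/100, complex-conjugate roots (1/20) + ((1/20)*sqrt(299))*i and (1/20) - ((1/20)*sqrt(299))*i; poles of order 1, moduli (1/2)*sqrt(3) and (1/2)*sqrt(3).
Branch term (15/17)*log(1 - λ/(8/9)): its argument vanishes at λ = 8/9, a logarithmic branch point, modulus 8/9.
Branch term (-5/4)*sqrt(1 - λ/(-10/7)): its argument vanishes at λ = -10/7, a square-root branch point, modulus 10/7.
The radius of convergence is the smallest modulus among the singular points: (1/2)*sqrt(3).
The branch terms are analytic at (1/20) - ((1/20)*sqrt(299))*i and contribute nothing to the residue; only the rational part matters.
The factor λ**2 - λ/10 + 3/4 splits as (λ - a)(λ - a') with a = (1/20) - ((1/20)*sqrt(299))*i, a' = (1/20) + ((1/20)*sqrt(299))*i. At the order-1 pole a set g(λ) = (λ - a)*(rational part) = [29/30] / (λ - a').
Simple pole: residue = g(a) at a = (1/20) - ((1/20)*sqrt(299))*i, which is ((29/897)*sqrt(299))*i.
The branch terms are analytic at (1/20) + ((1/20)*sqrt(299))*i and contribute nothing to the residue; only the rational part matters.
The factor λ**2 - λ/10 + 3/4 splits as (λ - a)(λ - a') with a = (1/20) + ((1/20)*sqrt(299))*i, a' = (1/20) - ((1/20)*sqrt(299))*i. At the order-1 pole a set g(λ) = (λ - a)*(rational part) = [29/30] / (λ - a').
Simple pole: residue = g(a) at a = (1/20) + ((1/20)*sqrt(299))*i, which is -((29/897)*sqrt(299))*i.
List the singular points by increasing real part (a conjugate pair: the negative imaginary part first).

Radius of convergence at 0: (1/2)*sqrt(3).
At -10/7: an algebraic (square-root) branch point.
At (1/20) - ((1/20)*sqrt(299))*i: a pole of order 1; residue ((29/897)*sqrt(299))*i.
At (1/20) + ((1/20)*sqrt(299))*i: a pole of order 1; residue -((29/897)*sqrt(299))*i.
At 8/9: a logarithmic branch point.


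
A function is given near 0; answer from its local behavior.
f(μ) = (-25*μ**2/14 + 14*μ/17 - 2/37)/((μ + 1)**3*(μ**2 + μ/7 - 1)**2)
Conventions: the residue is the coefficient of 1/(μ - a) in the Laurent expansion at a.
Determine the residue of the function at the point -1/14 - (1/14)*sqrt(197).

The factor μ**2 + μ/7 - 1 splits as (μ - a)(μ - a') with a = -1/14 - (1/14)*sqrt(197), a' = -1/14 + (1/14)*sqrt(197). At the order-2 pole a set g(μ) = (μ - a)^2*f(μ) = [(-25*μ**2/14 + 14*μ/17 - 2/37)/(μ + 1)**3] / (μ - a')^2.
Order-2 pole: residue = g'(a); g'(-1/14 - (1/14)*sqrt(197)) = 46343465/1258 + (64070482777/24410861)*sqrt(197), so the residue is 46343465/1258 + (64070482777/24410861)*sqrt(197).

The residue is 46343465/1258 + (64070482777/24410861)*sqrt(197).


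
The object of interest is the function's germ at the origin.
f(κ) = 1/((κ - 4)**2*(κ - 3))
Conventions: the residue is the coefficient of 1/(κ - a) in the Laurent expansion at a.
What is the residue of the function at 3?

The residue is 1.

At the order-1 pole 3 set g(κ) = (κ - (3))*f(κ) = (κ - 4)**(-2).
Simple pole: residue = g(a) at a = 3, which is 1.


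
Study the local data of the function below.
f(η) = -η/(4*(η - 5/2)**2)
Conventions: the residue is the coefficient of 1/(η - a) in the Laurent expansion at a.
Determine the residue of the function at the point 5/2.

At the order-2 pole 5/2 set g(η) = (η - (5/2))^2*f(η) = -η/4.
Order-2 pole: residue = g'(a); g'(5/2) = -1/4, so the residue is -1/4.

The residue is -1/4.


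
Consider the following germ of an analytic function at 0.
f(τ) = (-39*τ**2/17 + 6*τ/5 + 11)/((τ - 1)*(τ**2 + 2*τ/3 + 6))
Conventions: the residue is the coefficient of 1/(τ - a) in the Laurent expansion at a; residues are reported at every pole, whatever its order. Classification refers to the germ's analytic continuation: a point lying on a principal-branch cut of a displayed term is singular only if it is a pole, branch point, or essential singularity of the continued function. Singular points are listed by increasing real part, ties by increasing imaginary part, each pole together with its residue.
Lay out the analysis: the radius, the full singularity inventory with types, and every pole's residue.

Radius of convergence at 0: 1.
At (-1/3) - ((1/3)*sqrt(53))*i: a pole of order 1; residue (-7011/3910) - ((354/6095)*sqrt(53))*i.
At (-1/3) + ((1/3)*sqrt(53))*i: a pole of order 1; residue (-7011/3910) + ((354/6095)*sqrt(53))*i.
At 1: a pole of order 1; residue 2526/1955.

Denominator factor (τ - 1): pole of order 1 at 1, modulus 1.
Denominator factor (τ**2 + 2*τ/3 + 6): discriminant -212/9, complex-conjugate roots (-1/3) + ((1/3)*sqrt(53))*i and (-1/3) - ((1/3)*sqrt(53))*i; poles of order 1, moduli sqrt(6) and sqrt(6).
The radius of convergence is the smallest modulus among the singular points: 1.
The factor τ**2 + 2*τ/3 + 6 splits as (τ - a)(τ - a') with a = (-1/3) - ((1/3)*sqrt(53))*i, a' = (-1/3) + ((1/3)*sqrt(53))*i. At the order-1 pole a set g(τ) = (τ - a)*f(τ) = [(-39*τ**2/17 + 6*τ/5 + 11)/(τ - 1)] / (τ - a').
Simple pole: residue = g(a) at a = (-1/3) - ((1/3)*sqrt(53))*i, which is (-7011/3910) - ((354/6095)*sqrt(53))*i.
The factor τ**2 + 2*τ/3 + 6 splits as (τ - a)(τ - a') with a = (-1/3) + ((1/3)*sqrt(53))*i, a' = (-1/3) - ((1/3)*sqrt(53))*i. At the order-1 pole a set g(τ) = (τ - a)*f(τ) = [(-39*τ**2/17 + 6*τ/5 + 11)/(τ - 1)] / (τ - a').
Simple pole: residue = g(a) at a = (-1/3) + ((1/3)*sqrt(53))*i, which is (-7011/3910) + ((354/6095)*sqrt(53))*i.
At the order-1 pole 1 set g(τ) = (τ - (1))*f(τ) = (-39*τ**2/17 + 6*τ/5 + 11)/(τ**2 + 2*τ/3 + 6).
Simple pole: residue = g(a) at a = 1, which is 2526/1955.
List the singular points by increasing real part (a conjugate pair: the negative imaginary part first).


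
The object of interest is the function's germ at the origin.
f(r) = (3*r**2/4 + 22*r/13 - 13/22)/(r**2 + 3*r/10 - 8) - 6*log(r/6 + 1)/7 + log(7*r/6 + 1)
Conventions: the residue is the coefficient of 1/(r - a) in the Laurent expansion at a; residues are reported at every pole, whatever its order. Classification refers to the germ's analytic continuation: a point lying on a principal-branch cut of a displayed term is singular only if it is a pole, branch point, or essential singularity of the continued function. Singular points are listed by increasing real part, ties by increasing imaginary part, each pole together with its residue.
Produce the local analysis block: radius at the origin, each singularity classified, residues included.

Denominator factor (r**2 + 3*r/10 - 8): discriminant 3209/100, real irrational roots -3/20 + (1/20)*sqrt(3209) and -3/20 - (1/20)*sqrt(3209); poles of order 1, moduli -3/20 + (1/20)*sqrt(3209) and 3/20 + (1/20)*sqrt(3209).
Branch term (-6/7)*log(1 - r/(-6)): its argument vanishes at r = -6, a logarithmic branch point, modulus 6.
Branch term (1)*log(1 - r/(-6/7)): its argument vanishes at r = -6/7, a logarithmic branch point, modulus 6/7.
The radius of convergence is the smallest modulus among the singular points: 6/7.
The branch terms are analytic at -3/20 - (1/20)*sqrt(3209) and contribute nothing to the residue; only the rational part matters.
The factor r**2 + 3*r/10 - 8 splits as (r - a)(r - a') with a = -3/20 - (1/20)*sqrt(3209), a' = -3/20 + (1/20)*sqrt(3209). At the order-1 pole a set g(r) = (r - a)*(rational part) = [3*r**2/4 + 22*r/13 - 13/22] / (r - a').
Simple pole: residue = g(a) at a = -3/20 - (1/20)*sqrt(3209), which is 763/1040 - (593621/36710960)*sqrt(3209).
The branch terms are analytic at -3/20 + (1/20)*sqrt(3209) and contribute nothing to the residue; only the rational part matters.
The factor r**2 + 3*r/10 - 8 splits as (r - a)(r - a') with a = -3/20 + (1/20)*sqrt(3209), a' = -3/20 - (1/20)*sqrt(3209). At the order-1 pole a set g(r) = (r - a)*(rational part) = [3*r**2/4 + 22*r/13 - 13/22] / (r - a').
Simple pole: residue = g(a) at a = -3/20 + (1/20)*sqrt(3209), which is 763/1040 + (593621/36710960)*sqrt(3209).
List the singular points by increasing real part (a conjugate pair: the negative imaginary part first).

Radius of convergence at 0: 6/7.
At -6: a logarithmic branch point.
At -3/20 - (1/20)*sqrt(3209): a pole of order 1; residue 763/1040 - (593621/36710960)*sqrt(3209).
At -6/7: a logarithmic branch point.
At -3/20 + (1/20)*sqrt(3209): a pole of order 1; residue 763/1040 + (593621/36710960)*sqrt(3209).


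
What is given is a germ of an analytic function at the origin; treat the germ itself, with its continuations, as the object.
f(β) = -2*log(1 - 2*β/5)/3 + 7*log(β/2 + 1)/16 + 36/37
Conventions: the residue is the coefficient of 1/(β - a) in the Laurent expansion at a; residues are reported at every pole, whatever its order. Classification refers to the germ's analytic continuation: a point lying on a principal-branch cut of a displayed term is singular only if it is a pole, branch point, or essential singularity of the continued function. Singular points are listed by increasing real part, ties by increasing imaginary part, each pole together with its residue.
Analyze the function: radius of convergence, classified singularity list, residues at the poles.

Radius of convergence at 0: 2.
At -2: a logarithmic branch point.
At 5/2: a logarithmic branch point.

Branch term (-2/3)*log(1 - β/(5/2)): its argument vanishes at β = 5/2, a logarithmic branch point, modulus 5/2.
Branch term (7/16)*log(1 - β/(-2)): its argument vanishes at β = -2, a logarithmic branch point, modulus 2.
The radius of convergence is the smallest modulus among the singular points: 2.
List the singular points by increasing real part (a conjugate pair: the negative imaginary part first).


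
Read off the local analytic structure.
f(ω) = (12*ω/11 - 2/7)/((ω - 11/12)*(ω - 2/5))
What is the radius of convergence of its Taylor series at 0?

Denominator factor (ω - 11/12): pole of order 1 at 11/12, modulus 11/12.
Denominator factor (ω - 2/5): pole of order 1 at 2/5, modulus 2/5.
The radius of convergence is the smallest modulus among the singular points: 2/5.

The radius of convergence is 2/5.


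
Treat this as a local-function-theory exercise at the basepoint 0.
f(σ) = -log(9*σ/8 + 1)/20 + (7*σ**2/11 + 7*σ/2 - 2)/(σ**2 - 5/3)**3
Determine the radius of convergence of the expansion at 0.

The radius of convergence is 8/9.

Denominator factor (σ**2 - 5/3)^3: discriminant 20/3, real irrational roots (1/3)*sqrt(15) and -(1/3)*sqrt(15); poles of order 3, moduli (1/3)*sqrt(15) and (1/3)*sqrt(15).
Branch term (-1/20)*log(1 - σ/(-8/9)): its argument vanishes at σ = -8/9, a logarithmic branch point, modulus 8/9.
The radius of convergence is the smallest modulus among the singular points: 8/9.


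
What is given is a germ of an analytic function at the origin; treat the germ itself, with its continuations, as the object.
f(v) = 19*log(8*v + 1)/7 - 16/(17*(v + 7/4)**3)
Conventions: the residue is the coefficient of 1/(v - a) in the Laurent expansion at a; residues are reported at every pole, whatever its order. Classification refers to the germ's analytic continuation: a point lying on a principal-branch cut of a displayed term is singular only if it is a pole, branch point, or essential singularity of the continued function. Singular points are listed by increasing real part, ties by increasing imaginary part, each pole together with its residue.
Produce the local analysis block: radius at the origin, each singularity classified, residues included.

Denominator factor (v + 7/4)^3: pole of order 3 at -7/4, modulus 7/4.
Branch term (19/7)*log(1 - v/(-1/8)): its argument vanishes at v = -1/8, a logarithmic branch point, modulus 1/8.
The radius of convergence is the smallest modulus among the singular points: 1/8.
The branch term is analytic at -7/4 and contributes nothing to the residue; only the rational part matters.
At the order-3 pole -7/4 set g(v) = (v - (-7/4))^3*(rational part) = -16/17.
Order-3 pole: residue = g''(a)/2; g''(-7/4) = 0, so the residue is 0.
List the singular points by increasing real part (a conjugate pair: the negative imaginary part first).

Radius of convergence at 0: 1/8.
At -7/4: a pole of order 3; residue 0.
At -1/8: a logarithmic branch point.


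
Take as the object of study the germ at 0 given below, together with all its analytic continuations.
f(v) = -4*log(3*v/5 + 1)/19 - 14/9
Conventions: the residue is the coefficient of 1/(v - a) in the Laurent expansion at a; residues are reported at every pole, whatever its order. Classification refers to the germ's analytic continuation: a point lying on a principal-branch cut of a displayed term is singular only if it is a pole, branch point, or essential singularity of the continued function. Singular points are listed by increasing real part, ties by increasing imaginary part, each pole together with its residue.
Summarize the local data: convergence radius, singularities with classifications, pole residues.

Radius of convergence at 0: 5/3.
At -5/3: a logarithmic branch point.

Branch term (-4/19)*log(1 - v/(-5/3)): its argument vanishes at v = -5/3, a logarithmic branch point, modulus 5/3.
The radius of convergence is the smallest modulus among the singular points: 5/3.


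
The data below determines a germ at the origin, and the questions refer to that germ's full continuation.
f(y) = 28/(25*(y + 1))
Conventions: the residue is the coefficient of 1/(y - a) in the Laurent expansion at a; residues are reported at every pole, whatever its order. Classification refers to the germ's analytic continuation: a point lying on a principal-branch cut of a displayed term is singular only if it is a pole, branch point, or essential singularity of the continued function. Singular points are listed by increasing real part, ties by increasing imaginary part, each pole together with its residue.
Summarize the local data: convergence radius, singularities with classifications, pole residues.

Denominator factor (y + 1): pole of order 1 at -1, modulus 1.
The radius of convergence is the smallest modulus among the singular points: 1.
At the order-1 pole -1 set g(y) = (y - (-1))*f(y) = 28/25.
Simple pole: residue = g(a) at a = -1, which is 28/25.

Radius of convergence at 0: 1.
At -1: a pole of order 1; residue 28/25.


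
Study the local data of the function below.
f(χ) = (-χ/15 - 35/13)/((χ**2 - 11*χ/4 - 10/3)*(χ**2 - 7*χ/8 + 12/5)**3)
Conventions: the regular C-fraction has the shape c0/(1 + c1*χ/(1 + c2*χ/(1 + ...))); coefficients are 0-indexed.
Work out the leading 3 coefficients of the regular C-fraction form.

The regular C-fraction coefficients are [875/14976, -4931/16800, 128048671/82840800].

Taylor coefficients (expand at 0): a_0 = 875/14976, a_1 = 24655/1437696, a_2 = -164657/7667712.
c0 = a_0 = 875/14976. Peel one level at a time: if S = 1 + c*χ/S' with S'(0) = 1, then c is the χ-coefficient of S and S' = c*χ/(S - 1).
S_1 = c0/f = 1 + (-4931/16800)*χ + (128048671/282240000)*χ^2 + ...; c1 = -4931/16800.
S_2 = c1*χ/(S_1 - 1) = 1 + (128048671/82840800)*χ + ...; c2 = 128048671/82840800.


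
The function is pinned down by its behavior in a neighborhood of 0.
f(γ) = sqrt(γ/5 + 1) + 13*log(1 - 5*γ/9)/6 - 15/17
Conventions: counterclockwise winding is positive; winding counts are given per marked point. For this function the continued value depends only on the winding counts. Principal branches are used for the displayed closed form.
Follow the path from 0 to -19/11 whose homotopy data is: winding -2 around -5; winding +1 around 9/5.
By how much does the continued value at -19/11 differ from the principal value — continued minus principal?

The rational part is single-valued and drops out of the difference; each branch term changes only by its own monodromy.
(1)*sqrt(1 - γ/(-5)): winding -2 is even, the square root returns to the same sheet, contribution 0.
(13/6)*log(1 - γ/(9/5)): each positive loop around 9/5 adds 2*pi*i to the log, so winding +1 contributes (13/6)*(1)*2*pi*i = (13/3)*pi*i.
Summing the contributions at γ = -19/11 gives (13/3)*pi*i.

Continued minus principal equals (13/3)*pi*i.


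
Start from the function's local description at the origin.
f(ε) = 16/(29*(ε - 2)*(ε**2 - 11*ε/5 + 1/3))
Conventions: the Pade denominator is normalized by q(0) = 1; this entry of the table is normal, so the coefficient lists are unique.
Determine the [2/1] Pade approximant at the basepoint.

Taylor coefficients needed (expand at 0): a_0 = -24/29, a_1 = -852/145, a_2 = -26466/725, a_3 = -809853/3625.
Write the denominator as Q(ε) = 1 + q1*ε. Requiring Q*f - P = O(ε^4) with deg P <= 2 kills the coefficients of ε^3..ε^3 in Q*f:
  ε^3: a_3 + q1*a_2 = 0, i.e. -809853/3625 + (-26466/725)*q1 = 0.
Solving this linear system: q1 = -24541/4010.
The numerator is Q*f truncated at degree 2: P0 = a_0 = -24/29; P1 = a_1 + q1*a_0 = -9432/11629; P2 = a_2 + q1*a_1 = -6336/11629.

The Pade approximant has numerator coefficients [-24/29, -9432/11629, -6336/11629]; denominator coefficients [1, -24541/4010].


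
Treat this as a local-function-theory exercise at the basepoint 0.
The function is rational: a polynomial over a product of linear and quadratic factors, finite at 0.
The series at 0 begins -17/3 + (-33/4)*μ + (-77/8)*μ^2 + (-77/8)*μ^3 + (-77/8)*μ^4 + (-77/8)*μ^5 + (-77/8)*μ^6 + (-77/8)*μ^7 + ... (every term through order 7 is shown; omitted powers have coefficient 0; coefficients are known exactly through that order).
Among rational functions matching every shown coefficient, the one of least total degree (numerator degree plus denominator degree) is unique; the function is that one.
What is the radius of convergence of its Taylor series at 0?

The radius of convergence is 1.

No rational of total degree below 3 reproduces all 8 coefficients; solving the [2/1] Pade equations on them gives f(μ) = (11*μ**2/8 + 31*μ/12 + 17/3)/(μ - 1), whose expansion matches every shown term.
Denominator factor (μ - 1): pole of order 1 at 1, modulus 1.
The radius of convergence is the smallest modulus among the singular points: 1.
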